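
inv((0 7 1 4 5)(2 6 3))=(0 5 4 1 7)(2 3 6)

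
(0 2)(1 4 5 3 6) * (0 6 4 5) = (0 2 6 1 5 3 4)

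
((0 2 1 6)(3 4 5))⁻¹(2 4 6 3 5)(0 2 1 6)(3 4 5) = (0 4 3 1 5)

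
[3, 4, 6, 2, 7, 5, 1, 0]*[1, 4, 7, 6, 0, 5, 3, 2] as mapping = [0→6, 1→0, 2→3, 3→7, 4→2, 5→5, 6→4, 7→1] 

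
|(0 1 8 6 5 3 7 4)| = 8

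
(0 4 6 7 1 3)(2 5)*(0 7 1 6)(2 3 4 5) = (0 5 3 7 6 1 4)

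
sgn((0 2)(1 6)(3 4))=-1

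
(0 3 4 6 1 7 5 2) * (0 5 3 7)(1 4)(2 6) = (0 7 3 1)(2 5 6 4)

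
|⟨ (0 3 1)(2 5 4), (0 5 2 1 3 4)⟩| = 120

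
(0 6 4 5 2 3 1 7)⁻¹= (0 7 1 3 2 5 4 6)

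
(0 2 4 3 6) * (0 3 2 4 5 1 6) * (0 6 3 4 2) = (0 2 5 1 3 6 4)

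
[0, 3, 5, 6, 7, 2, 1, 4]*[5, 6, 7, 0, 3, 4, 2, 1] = [5, 0, 4, 2, 1, 7, 6, 3]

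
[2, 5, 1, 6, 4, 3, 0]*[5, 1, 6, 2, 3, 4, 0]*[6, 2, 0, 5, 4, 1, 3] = [3, 4, 2, 6, 5, 0, 1]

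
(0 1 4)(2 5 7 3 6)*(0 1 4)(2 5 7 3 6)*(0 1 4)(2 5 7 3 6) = (2 3 5 6 7)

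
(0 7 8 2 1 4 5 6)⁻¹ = (0 6 5 4 1 2 8 7)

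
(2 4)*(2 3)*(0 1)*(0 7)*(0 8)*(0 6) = (0 1 7 8 6)(2 4 3)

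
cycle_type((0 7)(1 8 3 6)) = 2.4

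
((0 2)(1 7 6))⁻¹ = (0 2)(1 6 7)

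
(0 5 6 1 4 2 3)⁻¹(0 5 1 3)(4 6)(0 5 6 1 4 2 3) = (0 5 6 4)(1 2)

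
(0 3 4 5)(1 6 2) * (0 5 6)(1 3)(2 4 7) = (0 1)(2 3 7)(4 6)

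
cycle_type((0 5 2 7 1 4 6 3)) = 8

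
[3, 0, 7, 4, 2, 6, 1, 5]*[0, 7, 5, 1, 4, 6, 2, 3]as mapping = [0→1, 1→0, 2→3, 3→4, 4→5, 5→2, 6→7, 7→6]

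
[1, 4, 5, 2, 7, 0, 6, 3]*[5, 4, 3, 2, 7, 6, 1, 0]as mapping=[0→4, 1→7, 2→6, 3→3, 4→0, 5→5, 6→1, 7→2]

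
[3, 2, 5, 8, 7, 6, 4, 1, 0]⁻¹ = [8, 7, 1, 0, 6, 2, 5, 4, 3]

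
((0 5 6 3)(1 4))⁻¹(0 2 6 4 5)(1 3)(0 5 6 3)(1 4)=(0 4)(1 6 5 2 3)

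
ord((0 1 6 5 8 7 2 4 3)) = 9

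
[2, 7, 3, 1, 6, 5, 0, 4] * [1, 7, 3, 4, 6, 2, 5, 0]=[3, 0, 4, 7, 5, 2, 1, 6]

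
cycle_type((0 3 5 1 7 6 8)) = 7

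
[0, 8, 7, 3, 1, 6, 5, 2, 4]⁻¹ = [0, 4, 7, 3, 8, 6, 5, 2, 1]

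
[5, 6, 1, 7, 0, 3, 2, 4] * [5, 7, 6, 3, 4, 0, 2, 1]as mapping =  [0→0, 1→2, 2→7, 3→1, 4→5, 5→3, 6→6, 7→4]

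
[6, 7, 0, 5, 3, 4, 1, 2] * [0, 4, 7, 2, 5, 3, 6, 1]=[6, 1, 0, 3, 2, 5, 4, 7]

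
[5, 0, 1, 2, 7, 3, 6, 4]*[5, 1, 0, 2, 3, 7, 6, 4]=[7, 5, 1, 0, 4, 2, 6, 3]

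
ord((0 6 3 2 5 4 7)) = 7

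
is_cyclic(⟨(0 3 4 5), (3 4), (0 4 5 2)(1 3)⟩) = no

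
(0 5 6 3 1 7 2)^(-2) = (0 7 3 5 2 1 6)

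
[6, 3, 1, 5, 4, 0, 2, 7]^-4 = [2, 5, 3, 0, 4, 6, 1, 7]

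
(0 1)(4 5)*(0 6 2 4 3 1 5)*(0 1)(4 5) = (0 4 1 6 2 5 3)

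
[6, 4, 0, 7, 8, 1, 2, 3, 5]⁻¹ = [2, 5, 6, 7, 1, 8, 0, 3, 4]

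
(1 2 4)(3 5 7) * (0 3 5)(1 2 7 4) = (0 3)(1 7 5 4 2)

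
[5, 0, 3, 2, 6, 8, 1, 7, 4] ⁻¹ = [1, 6, 3, 2, 8, 0, 4, 7, 5] 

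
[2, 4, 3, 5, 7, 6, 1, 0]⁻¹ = [7, 6, 0, 2, 1, 3, 5, 4]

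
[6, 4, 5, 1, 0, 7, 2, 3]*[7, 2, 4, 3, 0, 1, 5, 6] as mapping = [0→5, 1→0, 2→1, 3→2, 4→7, 5→6, 6→4, 7→3] 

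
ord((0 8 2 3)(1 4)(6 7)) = 4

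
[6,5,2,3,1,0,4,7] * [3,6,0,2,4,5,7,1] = [7,5,0,2,6,3,4,1]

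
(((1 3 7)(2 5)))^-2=(1 3 7)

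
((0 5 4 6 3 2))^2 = (0 4 3)(2 5 6)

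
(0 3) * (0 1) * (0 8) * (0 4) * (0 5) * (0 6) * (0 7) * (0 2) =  (0 3 1 8 4 5 6 7 2)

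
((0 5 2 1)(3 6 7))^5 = (0 5 2 1)(3 7 6)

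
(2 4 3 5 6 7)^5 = (2 7 6 5 3 4)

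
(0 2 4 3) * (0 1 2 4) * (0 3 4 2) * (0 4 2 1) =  (0 1 4 2 3)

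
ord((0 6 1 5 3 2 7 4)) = 8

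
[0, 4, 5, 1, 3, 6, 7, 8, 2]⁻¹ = [0, 3, 8, 4, 1, 2, 5, 6, 7]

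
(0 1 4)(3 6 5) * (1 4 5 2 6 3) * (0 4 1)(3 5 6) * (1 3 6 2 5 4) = (0 3 4 1 2 6 5)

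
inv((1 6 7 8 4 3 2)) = (1 2 3 4 8 7 6)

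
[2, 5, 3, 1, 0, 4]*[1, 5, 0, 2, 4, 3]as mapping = [0→0, 1→3, 2→2, 3→5, 4→1, 5→4]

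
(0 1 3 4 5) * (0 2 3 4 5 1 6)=(0 6)(1 4)(2 3 5)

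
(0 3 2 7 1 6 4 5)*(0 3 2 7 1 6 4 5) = (0 2 1 4)(3 7 6 5)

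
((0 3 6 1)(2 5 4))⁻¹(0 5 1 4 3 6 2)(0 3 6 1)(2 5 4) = (0 2 6 1 5 3 4)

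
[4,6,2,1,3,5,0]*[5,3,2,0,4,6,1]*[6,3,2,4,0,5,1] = [0,3,2,4,6,1,5]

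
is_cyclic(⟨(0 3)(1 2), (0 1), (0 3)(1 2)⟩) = no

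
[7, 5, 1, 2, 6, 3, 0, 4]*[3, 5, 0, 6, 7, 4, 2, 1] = [1, 4, 5, 0, 2, 6, 3, 7]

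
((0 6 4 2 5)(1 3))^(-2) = (0 2 6 5 4)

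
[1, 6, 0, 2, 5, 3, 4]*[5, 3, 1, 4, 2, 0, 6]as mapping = [0→3, 1→6, 2→5, 3→1, 4→0, 5→4, 6→2]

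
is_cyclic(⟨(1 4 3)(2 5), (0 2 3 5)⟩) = no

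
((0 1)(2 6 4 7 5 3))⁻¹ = (0 1)(2 3 5 7 4 6)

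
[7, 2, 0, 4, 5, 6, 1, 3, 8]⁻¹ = [2, 6, 1, 7, 3, 4, 5, 0, 8]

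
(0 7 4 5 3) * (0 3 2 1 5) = (0 7 4)(1 5 2)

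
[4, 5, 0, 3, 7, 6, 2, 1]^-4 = [1, 2, 7, 3, 5, 0, 4, 6]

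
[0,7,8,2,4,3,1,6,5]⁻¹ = [0,6,3,5,4,8,7,1,2]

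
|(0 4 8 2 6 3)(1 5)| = 6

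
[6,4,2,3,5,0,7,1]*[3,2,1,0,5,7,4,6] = [4,5,1,0,7,3,6,2]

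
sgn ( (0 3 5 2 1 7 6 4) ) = -1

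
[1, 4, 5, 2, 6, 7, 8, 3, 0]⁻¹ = [8, 0, 3, 7, 1, 2, 4, 5, 6]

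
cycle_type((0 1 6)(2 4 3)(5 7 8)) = 3^3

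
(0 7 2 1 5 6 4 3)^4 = (0 5)(1 3)(2 4)(6 7)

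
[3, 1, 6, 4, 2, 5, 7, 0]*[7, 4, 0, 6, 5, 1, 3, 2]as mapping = [0→6, 1→4, 2→3, 3→5, 4→0, 5→1, 6→2, 7→7]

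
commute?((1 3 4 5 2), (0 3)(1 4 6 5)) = no:(1 3 4 5 2) * (0 3)(1 4 6 5) = (0 3 6 5 2 4 1), (0 3)(1 4 6 5) * (1 3 4 5 2) = (0 4 6 2 1 5 3)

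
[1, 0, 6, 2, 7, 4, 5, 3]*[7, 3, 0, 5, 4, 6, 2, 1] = [3, 7, 2, 0, 1, 4, 6, 5] 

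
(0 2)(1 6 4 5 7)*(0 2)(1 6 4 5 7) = (1 4 7 6 5)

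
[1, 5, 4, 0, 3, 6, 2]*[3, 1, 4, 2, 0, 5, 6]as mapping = [0→1, 1→5, 2→0, 3→3, 4→2, 5→6, 6→4]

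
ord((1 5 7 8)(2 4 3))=12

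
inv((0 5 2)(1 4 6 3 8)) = (0 2 5)(1 8 3 6 4)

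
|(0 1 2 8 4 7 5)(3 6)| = 14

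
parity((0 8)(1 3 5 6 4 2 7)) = odd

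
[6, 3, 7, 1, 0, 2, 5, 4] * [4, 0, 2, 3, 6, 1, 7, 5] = [7, 3, 5, 0, 4, 2, 1, 6]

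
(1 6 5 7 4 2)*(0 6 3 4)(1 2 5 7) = (0 6 7)(1 3 4 5)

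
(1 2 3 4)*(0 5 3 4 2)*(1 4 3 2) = (0 5 2 3 1)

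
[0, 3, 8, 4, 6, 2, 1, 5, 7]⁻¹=[0, 6, 5, 1, 3, 7, 4, 8, 2]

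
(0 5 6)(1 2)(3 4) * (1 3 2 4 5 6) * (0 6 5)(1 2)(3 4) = (0 5 2 4 1 3)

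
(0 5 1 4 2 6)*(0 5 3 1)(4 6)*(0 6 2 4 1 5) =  (0 3 5 6)(1 2)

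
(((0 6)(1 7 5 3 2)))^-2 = (1 3 7 2 5)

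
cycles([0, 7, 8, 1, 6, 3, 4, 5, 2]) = (1 7 5 3)(2 8)(4 6)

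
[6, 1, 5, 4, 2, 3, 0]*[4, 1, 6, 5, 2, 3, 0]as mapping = [0→0, 1→1, 2→3, 3→2, 4→6, 5→5, 6→4]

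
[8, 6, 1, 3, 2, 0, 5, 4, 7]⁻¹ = [5, 2, 4, 3, 7, 6, 1, 8, 0]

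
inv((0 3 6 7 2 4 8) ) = (0 8 4 2 7 6 3) 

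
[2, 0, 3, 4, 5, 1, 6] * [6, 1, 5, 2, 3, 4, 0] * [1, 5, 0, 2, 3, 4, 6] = [4, 6, 0, 2, 3, 5, 1]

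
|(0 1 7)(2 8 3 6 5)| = 15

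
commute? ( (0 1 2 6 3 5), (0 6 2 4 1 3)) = no: (0 1 2 6 3 5) * (0 6 2 4 1 3) = (0 3 5 6)(1 4), (0 6 2 4 1 3) * (0 1 2 6 3 5) = (0 3 1 5)(2 4)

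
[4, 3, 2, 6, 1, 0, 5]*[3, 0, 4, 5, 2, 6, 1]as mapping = [0→2, 1→5, 2→4, 3→1, 4→0, 5→3, 6→6]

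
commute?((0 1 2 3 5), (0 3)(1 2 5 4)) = no:(0 1 2 3 5)*(0 3)(1 2 5 4) = (0 2)(1 5 3 4), (0 3)(1 2 5 4)*(0 1 2 3 5) = (0 5 4 2)(1 3)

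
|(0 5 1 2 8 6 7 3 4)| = 9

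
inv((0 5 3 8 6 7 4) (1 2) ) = (0 4 7 6 8 3 5) (1 2) 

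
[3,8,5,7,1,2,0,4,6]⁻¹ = [6,4,5,0,7,2,8,3,1]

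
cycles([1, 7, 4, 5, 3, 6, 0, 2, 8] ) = (0 1 7 2 4 3 5 6)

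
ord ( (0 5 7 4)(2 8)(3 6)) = 4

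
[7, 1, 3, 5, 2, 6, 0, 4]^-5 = [4, 1, 5, 6, 3, 0, 7, 2]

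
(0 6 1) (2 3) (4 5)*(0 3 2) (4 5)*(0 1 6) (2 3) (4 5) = (1 2 3) (4 5) 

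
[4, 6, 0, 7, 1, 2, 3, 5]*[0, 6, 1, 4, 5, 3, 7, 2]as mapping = [0→5, 1→7, 2→0, 3→2, 4→6, 5→1, 6→4, 7→3]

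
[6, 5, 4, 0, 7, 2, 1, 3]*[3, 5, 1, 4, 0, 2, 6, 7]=[6, 2, 0, 3, 7, 1, 5, 4]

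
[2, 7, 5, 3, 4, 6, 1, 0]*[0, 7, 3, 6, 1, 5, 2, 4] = [3, 4, 5, 6, 1, 2, 7, 0]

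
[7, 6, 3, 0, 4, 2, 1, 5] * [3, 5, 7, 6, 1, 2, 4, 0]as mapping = [0→0, 1→4, 2→6, 3→3, 4→1, 5→7, 6→5, 7→2]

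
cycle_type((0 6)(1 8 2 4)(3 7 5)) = 2.3.4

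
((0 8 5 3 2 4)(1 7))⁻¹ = (0 4 2 3 5 8)(1 7)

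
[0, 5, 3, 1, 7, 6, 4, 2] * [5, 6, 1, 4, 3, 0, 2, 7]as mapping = [0→5, 1→0, 2→4, 3→6, 4→7, 5→2, 6→3, 7→1]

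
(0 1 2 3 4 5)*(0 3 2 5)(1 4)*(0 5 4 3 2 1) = (0 3)(1 4 5 2)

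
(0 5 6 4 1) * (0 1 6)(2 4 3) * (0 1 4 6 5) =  (1 4 5)(2 6 3)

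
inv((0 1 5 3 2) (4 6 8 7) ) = (0 2 3 5 1) (4 7 8 6) 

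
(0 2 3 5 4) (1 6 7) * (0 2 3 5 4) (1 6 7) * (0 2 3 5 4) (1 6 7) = (0 5 2 4 3) 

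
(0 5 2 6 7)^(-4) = (0 5 2 6 7)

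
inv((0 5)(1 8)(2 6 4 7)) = (0 5)(1 8)(2 7 4 6)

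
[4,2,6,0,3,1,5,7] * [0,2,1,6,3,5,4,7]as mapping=[0→3,1→1,2→4,3→0,4→6,5→2,6→5,7→7]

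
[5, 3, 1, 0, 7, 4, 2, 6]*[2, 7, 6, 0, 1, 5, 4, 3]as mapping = [0→5, 1→0, 2→7, 3→2, 4→3, 5→1, 6→6, 7→4]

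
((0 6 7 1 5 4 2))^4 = (0 5 6 4 7 2 1)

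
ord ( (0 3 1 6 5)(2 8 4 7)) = 20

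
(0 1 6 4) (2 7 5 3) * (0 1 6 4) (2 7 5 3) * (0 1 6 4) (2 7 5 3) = (0 4 6 1) (2 3 5 7) 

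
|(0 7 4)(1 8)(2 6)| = 6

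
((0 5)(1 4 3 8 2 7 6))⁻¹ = (0 5)(1 6 7 2 8 3 4)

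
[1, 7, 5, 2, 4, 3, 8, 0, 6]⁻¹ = [7, 0, 3, 5, 4, 2, 8, 1, 6]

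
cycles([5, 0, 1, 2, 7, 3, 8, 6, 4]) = (0 5 3 2 1) (4 7 6 8) 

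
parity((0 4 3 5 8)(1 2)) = odd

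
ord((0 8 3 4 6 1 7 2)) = 8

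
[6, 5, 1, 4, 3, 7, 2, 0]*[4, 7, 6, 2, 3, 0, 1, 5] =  [1, 0, 7, 3, 2, 5, 6, 4]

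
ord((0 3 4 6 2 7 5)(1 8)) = 14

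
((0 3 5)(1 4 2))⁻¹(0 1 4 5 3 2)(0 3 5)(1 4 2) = (0 5 1 3 4 2)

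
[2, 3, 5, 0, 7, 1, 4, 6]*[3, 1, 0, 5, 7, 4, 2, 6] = [0, 5, 4, 3, 6, 1, 7, 2]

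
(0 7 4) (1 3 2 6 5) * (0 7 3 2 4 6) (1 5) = (0 3 4 7 6 1 2) 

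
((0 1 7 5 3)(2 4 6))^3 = (0 5 1 3 7)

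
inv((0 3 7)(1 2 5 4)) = (0 7 3)(1 4 5 2)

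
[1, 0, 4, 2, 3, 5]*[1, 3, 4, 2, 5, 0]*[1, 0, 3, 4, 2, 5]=[4, 0, 5, 2, 3, 1]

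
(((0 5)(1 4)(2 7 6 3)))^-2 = (2 6)(3 7)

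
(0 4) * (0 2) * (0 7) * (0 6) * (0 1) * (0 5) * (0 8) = (0 4 2 7 6 1 5 8)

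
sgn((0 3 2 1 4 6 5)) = 1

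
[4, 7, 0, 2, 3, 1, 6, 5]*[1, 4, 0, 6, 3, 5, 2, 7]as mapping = [0→3, 1→7, 2→1, 3→0, 4→6, 5→4, 6→2, 7→5]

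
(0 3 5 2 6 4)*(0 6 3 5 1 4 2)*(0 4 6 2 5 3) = (0 3 1 6 5 4 2)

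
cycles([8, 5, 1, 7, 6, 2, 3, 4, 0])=(0 8)(1 5 2)(3 7 4 6)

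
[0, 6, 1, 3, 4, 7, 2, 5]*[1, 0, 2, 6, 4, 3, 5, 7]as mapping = [0→1, 1→5, 2→0, 3→6, 4→4, 5→7, 6→2, 7→3]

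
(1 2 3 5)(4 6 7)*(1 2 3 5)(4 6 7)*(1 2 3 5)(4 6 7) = (1 5 3 2)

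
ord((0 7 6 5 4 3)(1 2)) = 6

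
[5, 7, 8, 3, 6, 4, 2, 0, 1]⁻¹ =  [7, 8, 6, 3, 5, 0, 4, 1, 2]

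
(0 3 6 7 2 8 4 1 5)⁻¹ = (0 5 1 4 8 2 7 6 3)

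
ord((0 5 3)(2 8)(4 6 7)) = 6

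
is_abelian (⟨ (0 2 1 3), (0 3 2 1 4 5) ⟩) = no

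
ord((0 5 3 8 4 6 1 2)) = 8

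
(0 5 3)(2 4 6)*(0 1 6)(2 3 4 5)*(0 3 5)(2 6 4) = (0 6 5 2)(1 4 3)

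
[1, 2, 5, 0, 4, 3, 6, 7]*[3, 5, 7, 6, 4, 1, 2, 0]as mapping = [0→5, 1→7, 2→1, 3→3, 4→4, 5→6, 6→2, 7→0]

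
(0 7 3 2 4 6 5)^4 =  (0 4 7 6 3 5 2)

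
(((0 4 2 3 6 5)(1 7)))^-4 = (0 2 6)(3 5 4)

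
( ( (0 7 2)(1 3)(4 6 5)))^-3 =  (1 3)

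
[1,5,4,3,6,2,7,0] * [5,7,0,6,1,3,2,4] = [7,3,1,6,2,0,4,5]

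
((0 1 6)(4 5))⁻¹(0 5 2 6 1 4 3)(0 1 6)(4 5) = (0 6 5 3 1 4 2)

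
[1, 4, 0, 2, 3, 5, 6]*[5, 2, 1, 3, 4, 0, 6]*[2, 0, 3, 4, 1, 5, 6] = [3, 1, 5, 0, 4, 2, 6]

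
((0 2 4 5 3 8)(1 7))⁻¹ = (0 8 3 5 4 2)(1 7)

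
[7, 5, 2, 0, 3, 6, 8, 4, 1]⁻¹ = [3, 8, 2, 4, 7, 1, 5, 0, 6]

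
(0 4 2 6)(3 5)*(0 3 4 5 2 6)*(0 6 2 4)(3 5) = (0 3 4 2 6 5)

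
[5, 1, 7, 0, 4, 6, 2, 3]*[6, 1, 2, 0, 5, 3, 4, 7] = [3, 1, 7, 6, 5, 4, 2, 0]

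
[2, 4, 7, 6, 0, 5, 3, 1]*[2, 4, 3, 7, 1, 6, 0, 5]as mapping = [0→3, 1→1, 2→5, 3→0, 4→2, 5→6, 6→7, 7→4]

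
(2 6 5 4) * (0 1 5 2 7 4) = (0 1 5)(2 6)(4 7)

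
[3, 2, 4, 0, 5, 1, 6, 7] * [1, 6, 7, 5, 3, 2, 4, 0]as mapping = [0→5, 1→7, 2→3, 3→1, 4→2, 5→6, 6→4, 7→0]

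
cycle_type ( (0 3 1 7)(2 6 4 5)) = 4^2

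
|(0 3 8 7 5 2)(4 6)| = 6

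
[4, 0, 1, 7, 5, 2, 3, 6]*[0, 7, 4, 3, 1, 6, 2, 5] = [1, 0, 7, 5, 6, 4, 3, 2]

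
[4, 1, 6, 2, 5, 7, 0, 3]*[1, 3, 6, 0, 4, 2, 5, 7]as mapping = [0→4, 1→3, 2→5, 3→6, 4→2, 5→7, 6→1, 7→0]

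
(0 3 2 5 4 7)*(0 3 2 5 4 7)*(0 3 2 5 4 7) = (0 5)(2 7)(3 4)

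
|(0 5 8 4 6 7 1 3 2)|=9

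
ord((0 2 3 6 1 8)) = 6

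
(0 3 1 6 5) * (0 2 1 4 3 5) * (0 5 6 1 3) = (0 6 5 2 3 4)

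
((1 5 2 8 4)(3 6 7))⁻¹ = (1 4 8 2 5)(3 7 6)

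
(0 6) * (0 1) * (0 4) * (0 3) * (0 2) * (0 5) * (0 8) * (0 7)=(0 6 1 4 3 2 5 8 7)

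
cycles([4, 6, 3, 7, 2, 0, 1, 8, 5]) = (0 4 2 3 7 8 5)(1 6)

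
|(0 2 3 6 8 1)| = 6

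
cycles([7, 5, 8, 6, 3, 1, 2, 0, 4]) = (0 7)(1 5)(2 8 4 3 6)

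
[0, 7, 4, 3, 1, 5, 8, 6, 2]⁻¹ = [0, 4, 8, 3, 2, 5, 7, 1, 6]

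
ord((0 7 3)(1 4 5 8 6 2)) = 6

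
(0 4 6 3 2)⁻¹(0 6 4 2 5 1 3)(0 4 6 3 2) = (0 5 1 2 4 3 6)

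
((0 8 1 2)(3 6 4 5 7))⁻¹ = (0 2 1 8)(3 7 5 4 6)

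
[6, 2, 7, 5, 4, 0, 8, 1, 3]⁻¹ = [5, 7, 1, 8, 4, 3, 0, 2, 6]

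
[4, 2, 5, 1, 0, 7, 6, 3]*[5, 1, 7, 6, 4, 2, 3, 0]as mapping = [0→4, 1→7, 2→2, 3→1, 4→5, 5→0, 6→3, 7→6]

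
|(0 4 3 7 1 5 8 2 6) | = 9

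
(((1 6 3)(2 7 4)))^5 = (1 3 6)(2 4 7)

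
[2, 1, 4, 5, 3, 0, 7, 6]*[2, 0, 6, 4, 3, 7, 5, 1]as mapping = [0→6, 1→0, 2→3, 3→7, 4→4, 5→2, 6→1, 7→5]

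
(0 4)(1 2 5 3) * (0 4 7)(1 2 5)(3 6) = (0 7)(1 5 6 3 2)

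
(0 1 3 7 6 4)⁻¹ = (0 4 6 7 3 1)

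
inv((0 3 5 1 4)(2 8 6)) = (0 4 1 5 3)(2 6 8)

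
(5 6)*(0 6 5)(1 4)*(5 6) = (0 5 6)(1 4)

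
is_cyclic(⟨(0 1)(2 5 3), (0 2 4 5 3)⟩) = no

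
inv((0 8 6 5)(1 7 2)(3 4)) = (0 5 6 8)(1 2 7)(3 4)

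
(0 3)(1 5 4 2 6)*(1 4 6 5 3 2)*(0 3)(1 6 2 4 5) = (0 4 6 5 2 1)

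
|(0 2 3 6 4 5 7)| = 7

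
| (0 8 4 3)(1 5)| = 4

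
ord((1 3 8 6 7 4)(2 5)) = 6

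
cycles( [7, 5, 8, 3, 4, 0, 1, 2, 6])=(0 7 2 8 6 1 5)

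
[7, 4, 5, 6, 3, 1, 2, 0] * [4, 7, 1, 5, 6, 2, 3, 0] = [0, 6, 2, 3, 5, 7, 1, 4]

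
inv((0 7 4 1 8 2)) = (0 2 8 1 4 7)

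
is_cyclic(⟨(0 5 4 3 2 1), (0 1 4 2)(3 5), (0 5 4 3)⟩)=no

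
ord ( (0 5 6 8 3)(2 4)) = 10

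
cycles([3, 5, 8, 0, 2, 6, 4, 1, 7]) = (0 3)(1 5 6 4 2 8 7)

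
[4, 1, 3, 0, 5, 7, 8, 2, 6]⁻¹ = [3, 1, 7, 2, 0, 4, 8, 5, 6]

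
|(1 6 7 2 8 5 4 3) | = 8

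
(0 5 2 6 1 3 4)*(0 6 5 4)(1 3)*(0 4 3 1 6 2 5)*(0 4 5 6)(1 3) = (0 1)(2 4)(3 5 6)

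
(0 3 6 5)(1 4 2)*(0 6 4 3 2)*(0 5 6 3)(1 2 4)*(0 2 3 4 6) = (0 6)(1 2 3)(4 5)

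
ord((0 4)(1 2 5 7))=4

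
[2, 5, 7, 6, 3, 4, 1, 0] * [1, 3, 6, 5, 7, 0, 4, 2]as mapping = [0→6, 1→0, 2→2, 3→4, 4→5, 5→7, 6→3, 7→1]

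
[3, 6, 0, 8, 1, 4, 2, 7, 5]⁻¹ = [2, 4, 6, 0, 5, 8, 1, 7, 3]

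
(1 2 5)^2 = (1 5 2)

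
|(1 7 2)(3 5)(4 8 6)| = 6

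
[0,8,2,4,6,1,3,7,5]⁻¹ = [0,5,2,6,3,8,4,7,1]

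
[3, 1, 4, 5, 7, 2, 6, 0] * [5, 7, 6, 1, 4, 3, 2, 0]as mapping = [0→1, 1→7, 2→4, 3→3, 4→0, 5→6, 6→2, 7→5]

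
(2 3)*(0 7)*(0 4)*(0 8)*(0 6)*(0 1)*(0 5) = (0 7 4 8 6 1 5)(2 3)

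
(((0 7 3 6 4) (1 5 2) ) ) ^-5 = (1 5 2) 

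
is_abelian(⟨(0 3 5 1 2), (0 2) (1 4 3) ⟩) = no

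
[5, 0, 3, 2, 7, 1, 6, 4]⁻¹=[1, 5, 3, 2, 7, 0, 6, 4]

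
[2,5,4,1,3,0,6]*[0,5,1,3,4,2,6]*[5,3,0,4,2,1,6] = [3,0,2,1,4,5,6] 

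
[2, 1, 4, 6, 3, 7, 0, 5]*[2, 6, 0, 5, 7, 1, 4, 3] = [0, 6, 7, 4, 5, 3, 2, 1]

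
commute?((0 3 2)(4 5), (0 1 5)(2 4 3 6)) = no:(0 3 2)(4 5)*(0 1 5)(2 4 3 6) = (0 6 2 1 5 3 4), (0 1 5)(2 4 3 6)*(0 3 2)(4 5) = (0 1 4 2 5 3 6)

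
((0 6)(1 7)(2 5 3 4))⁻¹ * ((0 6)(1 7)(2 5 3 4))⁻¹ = (2 3)(4 5)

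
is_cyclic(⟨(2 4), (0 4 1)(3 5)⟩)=no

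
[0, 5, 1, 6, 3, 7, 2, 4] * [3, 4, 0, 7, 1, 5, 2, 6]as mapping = [0→3, 1→5, 2→4, 3→2, 4→7, 5→6, 6→0, 7→1]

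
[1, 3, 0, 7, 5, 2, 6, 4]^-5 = [3, 7, 1, 4, 2, 0, 6, 5]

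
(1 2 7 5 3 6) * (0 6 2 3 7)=(0 6 1 3 2)(5 7)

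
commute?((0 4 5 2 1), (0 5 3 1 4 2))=no:(0 4 5 2 1)*(0 5 3 1 4 2)=(0 2 4 3 1 5), (0 5 3 1 4 2)*(0 4 5 2 1)=(0 2 4 1 5 3)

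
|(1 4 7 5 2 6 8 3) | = 8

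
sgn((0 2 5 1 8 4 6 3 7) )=1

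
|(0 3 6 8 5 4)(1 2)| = 6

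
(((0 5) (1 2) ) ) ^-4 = () 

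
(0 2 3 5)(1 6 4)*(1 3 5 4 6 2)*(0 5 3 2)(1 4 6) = (0 4 2 3 6 1)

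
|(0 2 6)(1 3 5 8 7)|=15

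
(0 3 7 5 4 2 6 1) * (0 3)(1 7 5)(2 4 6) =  (1 3 5 6 7)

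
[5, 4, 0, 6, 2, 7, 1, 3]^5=[1, 7, 6, 0, 3, 4, 5, 2]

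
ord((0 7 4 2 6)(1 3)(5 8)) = 10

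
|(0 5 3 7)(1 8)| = 4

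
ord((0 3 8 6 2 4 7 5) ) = 8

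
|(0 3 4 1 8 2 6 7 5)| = 9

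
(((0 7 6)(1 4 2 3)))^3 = (1 3 2 4)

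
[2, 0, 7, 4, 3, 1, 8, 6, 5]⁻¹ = [1, 5, 0, 4, 3, 8, 7, 2, 6]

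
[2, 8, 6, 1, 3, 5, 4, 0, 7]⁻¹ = [7, 3, 0, 4, 6, 5, 2, 8, 1]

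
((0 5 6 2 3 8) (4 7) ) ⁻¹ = (0 8 3 2 6 5) (4 7) 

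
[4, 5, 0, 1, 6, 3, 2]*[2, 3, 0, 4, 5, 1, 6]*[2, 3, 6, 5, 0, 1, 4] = [1, 3, 6, 5, 4, 0, 2]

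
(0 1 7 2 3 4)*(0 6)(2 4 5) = (0 1 7 4 6)(2 3 5)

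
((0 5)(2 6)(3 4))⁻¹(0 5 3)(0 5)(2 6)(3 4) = (0 4 5)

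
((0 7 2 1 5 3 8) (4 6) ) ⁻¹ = (0 8 3 5 1 2 7) (4 6) 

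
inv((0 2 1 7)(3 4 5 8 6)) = (0 7 1 2)(3 6 8 5 4)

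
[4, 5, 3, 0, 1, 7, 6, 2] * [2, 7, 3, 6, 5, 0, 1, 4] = [5, 0, 6, 2, 7, 4, 1, 3]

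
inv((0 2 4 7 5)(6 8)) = (0 5 7 4 2)(6 8)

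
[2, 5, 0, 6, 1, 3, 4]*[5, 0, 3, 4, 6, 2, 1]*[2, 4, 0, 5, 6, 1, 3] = [5, 0, 1, 4, 2, 6, 3]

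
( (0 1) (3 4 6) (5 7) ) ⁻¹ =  (0 1) (3 6 4) (5 7) 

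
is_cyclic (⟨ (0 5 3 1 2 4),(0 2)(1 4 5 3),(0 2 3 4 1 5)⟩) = no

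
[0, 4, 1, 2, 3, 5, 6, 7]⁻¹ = [0, 2, 3, 4, 1, 5, 6, 7]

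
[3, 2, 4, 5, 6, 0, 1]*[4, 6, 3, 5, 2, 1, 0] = [5, 3, 2, 1, 0, 4, 6]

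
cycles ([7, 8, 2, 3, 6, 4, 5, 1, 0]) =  (0 7 1 8)(4 6 5)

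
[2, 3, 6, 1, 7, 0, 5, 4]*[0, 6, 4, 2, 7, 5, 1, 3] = [4, 2, 1, 6, 3, 0, 5, 7]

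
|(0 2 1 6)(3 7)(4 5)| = 4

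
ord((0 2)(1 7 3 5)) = 4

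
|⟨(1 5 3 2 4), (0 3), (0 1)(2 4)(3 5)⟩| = 720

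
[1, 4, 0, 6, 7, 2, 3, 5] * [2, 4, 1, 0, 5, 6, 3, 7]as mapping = [0→4, 1→5, 2→2, 3→3, 4→7, 5→1, 6→0, 7→6]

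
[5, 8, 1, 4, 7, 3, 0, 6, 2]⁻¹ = [6, 2, 8, 5, 3, 0, 7, 4, 1]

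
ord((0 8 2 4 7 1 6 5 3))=9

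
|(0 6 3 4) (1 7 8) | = 12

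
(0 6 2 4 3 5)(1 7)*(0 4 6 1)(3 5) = (0 1 7)(2 6)(4 5)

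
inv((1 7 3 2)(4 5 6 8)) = (1 2 3 7)(4 8 6 5)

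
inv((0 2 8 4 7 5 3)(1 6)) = (0 3 5 7 4 8 2)(1 6)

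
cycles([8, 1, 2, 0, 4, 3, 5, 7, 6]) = (0 8 6 5 3)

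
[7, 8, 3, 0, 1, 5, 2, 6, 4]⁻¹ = [3, 4, 6, 2, 8, 5, 7, 0, 1]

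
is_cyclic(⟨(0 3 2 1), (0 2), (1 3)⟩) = no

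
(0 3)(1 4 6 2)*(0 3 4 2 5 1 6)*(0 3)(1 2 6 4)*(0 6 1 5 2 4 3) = (0 5 4)(2 3 6)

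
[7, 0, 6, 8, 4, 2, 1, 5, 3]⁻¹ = [1, 6, 5, 8, 4, 7, 2, 0, 3]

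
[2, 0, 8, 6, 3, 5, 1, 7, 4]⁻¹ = [1, 6, 0, 4, 8, 5, 3, 7, 2]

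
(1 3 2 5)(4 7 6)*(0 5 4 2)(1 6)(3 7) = (0 5 6 2 4 3)(1 7)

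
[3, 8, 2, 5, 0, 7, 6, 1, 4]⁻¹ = [4, 7, 2, 0, 8, 3, 6, 5, 1]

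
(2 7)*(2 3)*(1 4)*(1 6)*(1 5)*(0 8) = (0 8)(1 4 6 5)(2 7 3)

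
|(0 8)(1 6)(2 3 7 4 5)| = 10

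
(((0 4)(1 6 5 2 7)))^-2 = (1 2 6 7 5)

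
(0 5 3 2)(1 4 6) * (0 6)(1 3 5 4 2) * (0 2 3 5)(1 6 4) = (0 1 3 6 5)(2 4)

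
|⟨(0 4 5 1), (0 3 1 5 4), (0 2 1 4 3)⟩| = 720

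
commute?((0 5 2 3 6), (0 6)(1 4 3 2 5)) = no:(0 5 2 3 6)*(0 6)(1 4 3 2 5) = (0 1 4 3), (0 6)(1 4 3 2 5)*(0 5 2 3 6) = (1 4 6 5)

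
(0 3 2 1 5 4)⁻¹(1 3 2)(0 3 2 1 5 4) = (1 5 2)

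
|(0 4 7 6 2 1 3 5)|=8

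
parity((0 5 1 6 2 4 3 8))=odd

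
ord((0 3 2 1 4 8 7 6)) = 8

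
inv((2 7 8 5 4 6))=(2 6 4 5 8 7)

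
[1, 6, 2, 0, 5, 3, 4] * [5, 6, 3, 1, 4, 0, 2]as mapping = [0→6, 1→2, 2→3, 3→5, 4→0, 5→1, 6→4]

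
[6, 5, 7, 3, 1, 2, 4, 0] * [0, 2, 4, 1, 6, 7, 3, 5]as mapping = [0→3, 1→7, 2→5, 3→1, 4→2, 5→4, 6→6, 7→0]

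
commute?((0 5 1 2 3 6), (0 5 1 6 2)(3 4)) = no:(0 5 1 2 3 6)*(0 5 1 6 2)(3 4) = (0 1)(2 4 3)(5 6), (0 5 1 6 2)(3 4)*(0 5 1 2 3 6) = (0 1)(2 5)(3 4 6)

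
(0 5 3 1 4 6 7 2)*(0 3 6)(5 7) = (0 7 2 3 1 4)(5 6)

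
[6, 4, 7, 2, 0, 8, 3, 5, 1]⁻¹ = [4, 8, 3, 6, 1, 7, 0, 2, 5]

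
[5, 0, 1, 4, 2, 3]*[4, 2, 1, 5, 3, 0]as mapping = [0→0, 1→4, 2→2, 3→3, 4→1, 5→5]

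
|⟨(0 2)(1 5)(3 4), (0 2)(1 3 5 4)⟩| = 8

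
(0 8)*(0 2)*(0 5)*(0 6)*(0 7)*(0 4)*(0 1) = (0 8 2 5 6 7 4 1)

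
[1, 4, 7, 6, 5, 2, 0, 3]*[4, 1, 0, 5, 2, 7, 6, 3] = [1, 2, 3, 6, 7, 0, 4, 5]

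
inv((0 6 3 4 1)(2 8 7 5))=(0 1 4 3 6)(2 5 7 8)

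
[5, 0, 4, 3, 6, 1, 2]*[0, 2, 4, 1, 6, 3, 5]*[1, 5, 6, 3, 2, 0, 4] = [3, 1, 4, 5, 0, 6, 2]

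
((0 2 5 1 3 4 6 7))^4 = (0 3)(1 7)(2 4)(5 6)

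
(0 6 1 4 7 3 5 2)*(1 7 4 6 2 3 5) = (0 2)(1 6 7 5 3)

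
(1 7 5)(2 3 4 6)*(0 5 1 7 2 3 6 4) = (0 5 7 1 2 6 3)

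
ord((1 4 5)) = 3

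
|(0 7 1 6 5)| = 5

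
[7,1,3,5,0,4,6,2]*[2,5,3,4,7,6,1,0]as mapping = [0→0,1→5,2→4,3→6,4→2,5→7,6→1,7→3]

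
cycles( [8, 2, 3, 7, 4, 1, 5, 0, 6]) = (0 8 6 5 1 2 3 7)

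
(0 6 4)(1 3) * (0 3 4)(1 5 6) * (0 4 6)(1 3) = (0 3 5)(1 6 4)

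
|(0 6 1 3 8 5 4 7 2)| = 9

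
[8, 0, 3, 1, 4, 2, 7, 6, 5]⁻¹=[1, 3, 5, 2, 4, 8, 7, 6, 0]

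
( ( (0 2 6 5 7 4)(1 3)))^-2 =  (0 7 6)(2 4 5)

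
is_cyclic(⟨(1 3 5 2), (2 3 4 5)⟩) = no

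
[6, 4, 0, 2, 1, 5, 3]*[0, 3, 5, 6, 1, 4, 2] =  [2, 1, 0, 5, 3, 4, 6]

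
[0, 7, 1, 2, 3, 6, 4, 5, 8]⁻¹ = [0, 2, 3, 4, 6, 7, 5, 1, 8]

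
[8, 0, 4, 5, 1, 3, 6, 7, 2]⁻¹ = [1, 4, 8, 5, 2, 3, 6, 7, 0]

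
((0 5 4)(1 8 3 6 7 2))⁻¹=(0 4 5)(1 2 7 6 3 8)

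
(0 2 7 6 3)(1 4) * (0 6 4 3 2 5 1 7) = (0 5 1 3 6 2)(4 7)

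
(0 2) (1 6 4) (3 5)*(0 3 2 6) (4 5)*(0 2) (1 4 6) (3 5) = (0 1 2 5) (3 6) 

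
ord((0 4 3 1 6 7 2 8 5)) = 9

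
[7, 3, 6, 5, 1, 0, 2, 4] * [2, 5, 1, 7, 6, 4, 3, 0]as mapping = [0→0, 1→7, 2→3, 3→4, 4→5, 5→2, 6→1, 7→6]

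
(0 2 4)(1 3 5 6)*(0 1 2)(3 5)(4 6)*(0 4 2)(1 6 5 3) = (0 4 6)(1 3)(2 5)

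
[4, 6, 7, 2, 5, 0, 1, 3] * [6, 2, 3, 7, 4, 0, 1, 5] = [4, 1, 5, 3, 0, 6, 2, 7]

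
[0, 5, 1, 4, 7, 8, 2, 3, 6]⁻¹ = [0, 2, 6, 7, 3, 1, 8, 4, 5]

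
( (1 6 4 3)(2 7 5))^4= (2 7 5)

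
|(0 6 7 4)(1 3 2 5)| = 4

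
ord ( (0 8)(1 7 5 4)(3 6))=4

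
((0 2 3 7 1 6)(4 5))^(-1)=(0 6 1 7 3 2)(4 5)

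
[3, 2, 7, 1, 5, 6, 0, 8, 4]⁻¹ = [6, 3, 1, 0, 8, 4, 5, 2, 7]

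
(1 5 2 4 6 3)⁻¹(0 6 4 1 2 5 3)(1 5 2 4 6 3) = (0 3 6 5 4 2 1)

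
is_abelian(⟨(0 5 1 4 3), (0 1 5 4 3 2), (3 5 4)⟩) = no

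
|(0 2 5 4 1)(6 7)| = 10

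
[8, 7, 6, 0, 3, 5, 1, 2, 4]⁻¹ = [3, 6, 7, 4, 8, 5, 2, 1, 0]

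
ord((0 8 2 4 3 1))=6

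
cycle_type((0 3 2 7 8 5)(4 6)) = 2.6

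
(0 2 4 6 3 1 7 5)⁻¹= (0 5 7 1 3 6 4 2)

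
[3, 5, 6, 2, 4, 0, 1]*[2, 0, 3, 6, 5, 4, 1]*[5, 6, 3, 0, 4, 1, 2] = [2, 4, 6, 0, 1, 3, 5]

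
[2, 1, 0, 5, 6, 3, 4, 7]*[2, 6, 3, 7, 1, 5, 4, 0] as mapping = [0→3, 1→6, 2→2, 3→5, 4→4, 5→7, 6→1, 7→0] 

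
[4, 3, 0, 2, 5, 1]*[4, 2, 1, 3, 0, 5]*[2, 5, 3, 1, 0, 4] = [2, 1, 0, 5, 4, 3]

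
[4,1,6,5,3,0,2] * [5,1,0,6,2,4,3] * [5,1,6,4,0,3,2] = [6,1,4,0,2,3,5]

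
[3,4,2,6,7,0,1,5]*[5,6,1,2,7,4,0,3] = [2,7,1,0,3,5,6,4]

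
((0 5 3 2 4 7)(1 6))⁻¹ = (0 7 4 2 3 5)(1 6)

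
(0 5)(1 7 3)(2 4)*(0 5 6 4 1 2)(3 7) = (0 6 4)(1 3 2)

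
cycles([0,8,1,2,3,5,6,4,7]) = (1 8 7 4 3 2)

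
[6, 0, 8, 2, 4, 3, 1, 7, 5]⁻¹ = [1, 6, 3, 5, 4, 8, 0, 7, 2]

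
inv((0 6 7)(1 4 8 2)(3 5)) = (0 7 6)(1 2 8 4)(3 5)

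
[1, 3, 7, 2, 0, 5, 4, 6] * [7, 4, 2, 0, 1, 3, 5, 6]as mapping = [0→4, 1→0, 2→6, 3→2, 4→7, 5→3, 6→1, 7→5]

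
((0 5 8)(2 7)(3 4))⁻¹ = (0 8 5)(2 7)(3 4)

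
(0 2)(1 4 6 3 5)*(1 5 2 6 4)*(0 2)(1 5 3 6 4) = (0 4 1 5 3)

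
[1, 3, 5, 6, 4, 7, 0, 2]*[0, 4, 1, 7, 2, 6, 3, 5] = [4, 7, 6, 3, 2, 5, 0, 1]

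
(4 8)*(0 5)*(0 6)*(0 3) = (0 5 6 3)(4 8)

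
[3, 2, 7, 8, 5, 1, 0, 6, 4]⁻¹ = [6, 5, 1, 0, 8, 4, 7, 2, 3]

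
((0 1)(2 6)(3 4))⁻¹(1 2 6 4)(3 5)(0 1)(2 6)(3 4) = (0 6 2 3)(4 5)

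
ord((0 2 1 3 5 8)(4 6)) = 6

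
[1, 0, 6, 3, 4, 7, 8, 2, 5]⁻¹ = [1, 0, 7, 3, 4, 8, 2, 5, 6]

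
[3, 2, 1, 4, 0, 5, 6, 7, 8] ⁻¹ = [4, 2, 1, 0, 3, 5, 6, 7, 8] 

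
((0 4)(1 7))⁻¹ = (0 4)(1 7)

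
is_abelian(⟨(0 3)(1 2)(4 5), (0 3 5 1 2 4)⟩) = no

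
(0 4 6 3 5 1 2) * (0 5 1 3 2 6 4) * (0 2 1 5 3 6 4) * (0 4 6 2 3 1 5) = (0 3)(1 6 5 2)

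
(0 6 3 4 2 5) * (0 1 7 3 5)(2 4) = (0 6 5 1 7 3 2)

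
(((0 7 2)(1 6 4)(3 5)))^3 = (3 5)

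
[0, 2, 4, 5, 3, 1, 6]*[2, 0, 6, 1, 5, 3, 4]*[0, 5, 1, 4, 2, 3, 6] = [1, 6, 3, 4, 5, 0, 2]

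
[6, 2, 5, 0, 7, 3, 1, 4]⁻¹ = [3, 6, 1, 5, 7, 2, 0, 4]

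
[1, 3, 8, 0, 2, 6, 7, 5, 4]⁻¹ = [3, 0, 4, 1, 8, 7, 5, 6, 2]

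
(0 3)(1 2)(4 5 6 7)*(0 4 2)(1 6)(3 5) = (0 5 1)(2 6 7)(3 4)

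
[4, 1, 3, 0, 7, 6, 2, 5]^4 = [6, 1, 7, 5, 2, 0, 4, 3]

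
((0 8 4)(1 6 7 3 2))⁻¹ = (0 4 8)(1 2 3 7 6)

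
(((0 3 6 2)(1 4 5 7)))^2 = (0 6)(1 5)(2 3)(4 7)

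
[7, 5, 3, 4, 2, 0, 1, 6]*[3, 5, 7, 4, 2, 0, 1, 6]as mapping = [0→6, 1→0, 2→4, 3→2, 4→7, 5→3, 6→5, 7→1]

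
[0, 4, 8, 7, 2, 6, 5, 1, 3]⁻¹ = [0, 7, 4, 8, 1, 6, 5, 3, 2]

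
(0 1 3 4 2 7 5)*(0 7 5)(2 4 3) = (0 1 2 5 7)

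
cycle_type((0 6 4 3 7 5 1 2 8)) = 9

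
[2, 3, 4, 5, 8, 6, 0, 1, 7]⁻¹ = [6, 7, 0, 1, 2, 3, 5, 8, 4]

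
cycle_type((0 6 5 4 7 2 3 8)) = 8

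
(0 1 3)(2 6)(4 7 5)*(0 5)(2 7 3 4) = (0 1 4 3 5 2 6 7)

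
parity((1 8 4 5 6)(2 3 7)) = even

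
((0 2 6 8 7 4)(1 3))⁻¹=(0 4 7 8 6 2)(1 3)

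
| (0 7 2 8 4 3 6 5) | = 8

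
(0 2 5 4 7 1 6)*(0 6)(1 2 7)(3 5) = (0 7 2 3 5 4 1)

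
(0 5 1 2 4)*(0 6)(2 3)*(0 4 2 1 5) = (1 3)(4 6)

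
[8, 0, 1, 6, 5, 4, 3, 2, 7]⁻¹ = [1, 2, 7, 6, 5, 4, 3, 8, 0]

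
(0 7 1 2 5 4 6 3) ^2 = (0 1 5 6) (2 4 3 7) 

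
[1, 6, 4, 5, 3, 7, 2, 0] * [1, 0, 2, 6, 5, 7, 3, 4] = [0, 3, 5, 7, 6, 4, 2, 1]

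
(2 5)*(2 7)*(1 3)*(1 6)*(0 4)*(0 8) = (0 4 8) (1 3 6) (2 5 7) 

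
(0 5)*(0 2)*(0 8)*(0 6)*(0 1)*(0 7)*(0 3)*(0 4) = (0 5 2 8 6 1 7 3 4)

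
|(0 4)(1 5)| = 2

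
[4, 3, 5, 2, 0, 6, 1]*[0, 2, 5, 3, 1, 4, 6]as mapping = [0→1, 1→3, 2→4, 3→5, 4→0, 5→6, 6→2]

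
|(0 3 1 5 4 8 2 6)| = 8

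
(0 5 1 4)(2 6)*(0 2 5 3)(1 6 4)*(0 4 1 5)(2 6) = (0 3 4 6)(1 5 2)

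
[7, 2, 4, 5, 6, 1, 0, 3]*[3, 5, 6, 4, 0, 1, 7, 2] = [2, 6, 0, 1, 7, 5, 3, 4]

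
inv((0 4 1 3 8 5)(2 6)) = (0 5 8 3 1 4)(2 6)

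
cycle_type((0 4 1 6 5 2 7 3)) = 8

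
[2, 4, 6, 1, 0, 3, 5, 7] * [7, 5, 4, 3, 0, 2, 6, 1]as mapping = [0→4, 1→0, 2→6, 3→5, 4→7, 5→3, 6→2, 7→1]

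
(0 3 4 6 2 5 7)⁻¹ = (0 7 5 2 6 4 3)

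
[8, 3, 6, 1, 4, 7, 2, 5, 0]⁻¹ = [8, 3, 6, 1, 4, 7, 2, 5, 0]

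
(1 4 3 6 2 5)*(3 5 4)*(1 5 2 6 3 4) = (1 4 2)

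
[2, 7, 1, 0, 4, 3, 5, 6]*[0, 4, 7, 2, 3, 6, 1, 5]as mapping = [0→7, 1→5, 2→4, 3→0, 4→3, 5→2, 6→6, 7→1]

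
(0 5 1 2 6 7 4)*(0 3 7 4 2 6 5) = (1 6 4 3 7 2 5) 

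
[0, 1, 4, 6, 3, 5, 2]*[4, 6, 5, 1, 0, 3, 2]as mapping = [0→4, 1→6, 2→0, 3→2, 4→1, 5→3, 6→5]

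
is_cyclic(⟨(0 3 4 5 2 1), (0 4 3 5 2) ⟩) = no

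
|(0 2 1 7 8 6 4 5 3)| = 9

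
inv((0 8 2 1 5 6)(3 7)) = (0 6 5 1 2 8)(3 7)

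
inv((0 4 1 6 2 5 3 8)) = (0 8 3 5 2 6 1 4)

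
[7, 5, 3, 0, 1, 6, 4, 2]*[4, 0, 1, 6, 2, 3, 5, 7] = [7, 3, 6, 4, 0, 5, 2, 1]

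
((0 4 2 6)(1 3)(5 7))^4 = ()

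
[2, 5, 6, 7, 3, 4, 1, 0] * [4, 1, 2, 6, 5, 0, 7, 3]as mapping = [0→2, 1→0, 2→7, 3→3, 4→6, 5→5, 6→1, 7→4]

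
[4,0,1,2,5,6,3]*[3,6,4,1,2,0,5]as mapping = [0→2,1→3,2→6,3→4,4→0,5→5,6→1]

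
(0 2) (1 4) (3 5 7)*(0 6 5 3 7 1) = (0 2 6 5 1 4) 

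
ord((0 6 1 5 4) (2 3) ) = 10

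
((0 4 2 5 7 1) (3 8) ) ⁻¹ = (0 1 7 5 2 4) (3 8) 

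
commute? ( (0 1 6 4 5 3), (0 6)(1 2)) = no: (0 1 6 4 5 3)*(0 6)(1 2) = (0 2 1)(3 6 4 5), (0 6)(1 2)*(0 1 6 4 5 3) = (0 4 5 3)(1 2 6)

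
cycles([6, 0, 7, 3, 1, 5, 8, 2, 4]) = (0 6 8 4 1)(2 7)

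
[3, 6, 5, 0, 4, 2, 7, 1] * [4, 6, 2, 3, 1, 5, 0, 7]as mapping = [0→3, 1→0, 2→5, 3→4, 4→1, 5→2, 6→7, 7→6]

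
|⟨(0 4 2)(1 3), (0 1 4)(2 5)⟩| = 720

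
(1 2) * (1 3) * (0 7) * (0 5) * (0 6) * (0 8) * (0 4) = (0 7 5 6 8 4)(1 2 3)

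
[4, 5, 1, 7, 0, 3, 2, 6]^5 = [4, 2, 6, 5, 0, 1, 7, 3]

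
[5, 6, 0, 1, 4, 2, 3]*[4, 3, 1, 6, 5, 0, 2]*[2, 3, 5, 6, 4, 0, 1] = [2, 5, 4, 6, 0, 3, 1]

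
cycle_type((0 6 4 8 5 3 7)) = 7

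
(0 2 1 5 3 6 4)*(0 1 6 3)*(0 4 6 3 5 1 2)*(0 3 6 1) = (0 3 5 4 2 6 1)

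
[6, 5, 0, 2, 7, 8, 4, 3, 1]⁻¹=[2, 8, 3, 7, 6, 1, 0, 4, 5]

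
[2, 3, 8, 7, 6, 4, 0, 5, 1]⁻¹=[6, 8, 0, 1, 5, 7, 4, 3, 2]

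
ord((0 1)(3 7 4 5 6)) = 10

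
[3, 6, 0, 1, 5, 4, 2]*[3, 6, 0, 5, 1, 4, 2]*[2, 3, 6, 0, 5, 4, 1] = [4, 6, 0, 1, 5, 3, 2]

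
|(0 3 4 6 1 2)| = 6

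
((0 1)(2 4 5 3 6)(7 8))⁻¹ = (0 1)(2 6 3 5 4)(7 8)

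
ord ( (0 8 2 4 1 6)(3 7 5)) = 6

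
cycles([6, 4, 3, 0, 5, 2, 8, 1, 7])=(0 6 8 7 1 4 5 2 3)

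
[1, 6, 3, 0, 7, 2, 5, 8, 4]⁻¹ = [3, 0, 5, 2, 8, 6, 1, 4, 7]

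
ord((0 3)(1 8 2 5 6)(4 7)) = 10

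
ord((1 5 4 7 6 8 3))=7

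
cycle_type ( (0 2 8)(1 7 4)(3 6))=2.3^2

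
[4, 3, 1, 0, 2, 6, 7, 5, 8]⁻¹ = [3, 2, 4, 1, 0, 7, 5, 6, 8]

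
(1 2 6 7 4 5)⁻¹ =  (1 5 4 7 6 2)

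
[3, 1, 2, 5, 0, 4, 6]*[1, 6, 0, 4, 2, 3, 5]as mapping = [0→4, 1→6, 2→0, 3→3, 4→1, 5→2, 6→5]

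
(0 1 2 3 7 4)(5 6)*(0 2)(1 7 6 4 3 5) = (0 7 3 6 1)(2 5 4)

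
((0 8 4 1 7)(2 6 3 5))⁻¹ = (0 7 1 4 8)(2 5 3 6)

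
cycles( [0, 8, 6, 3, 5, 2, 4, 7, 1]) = (1 8)(2 6 4 5)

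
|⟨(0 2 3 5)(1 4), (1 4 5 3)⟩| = 720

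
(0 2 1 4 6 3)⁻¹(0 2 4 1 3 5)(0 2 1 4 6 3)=(0 5 2 1 6 4)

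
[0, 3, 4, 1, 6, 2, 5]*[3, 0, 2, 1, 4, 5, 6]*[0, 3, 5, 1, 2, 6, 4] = [1, 3, 2, 0, 4, 5, 6]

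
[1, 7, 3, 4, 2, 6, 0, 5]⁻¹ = [6, 0, 4, 2, 3, 7, 5, 1]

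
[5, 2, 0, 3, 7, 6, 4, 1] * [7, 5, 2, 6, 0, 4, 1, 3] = [4, 2, 7, 6, 3, 1, 0, 5]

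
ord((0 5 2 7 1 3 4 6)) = 8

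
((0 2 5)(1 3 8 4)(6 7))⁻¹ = (0 5 2)(1 4 8 3)(6 7)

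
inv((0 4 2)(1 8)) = (0 2 4)(1 8)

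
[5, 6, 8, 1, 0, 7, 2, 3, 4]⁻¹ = [4, 3, 6, 7, 8, 0, 1, 5, 2]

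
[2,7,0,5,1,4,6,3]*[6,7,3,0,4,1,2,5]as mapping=[0→3,1→5,2→6,3→1,4→7,5→4,6→2,7→0]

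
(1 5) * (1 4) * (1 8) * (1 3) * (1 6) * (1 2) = (1 5 4 8 3 6 2)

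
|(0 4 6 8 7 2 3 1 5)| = 9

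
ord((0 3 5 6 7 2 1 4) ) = 8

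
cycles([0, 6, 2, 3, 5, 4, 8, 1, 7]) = (1 6 8 7)(4 5)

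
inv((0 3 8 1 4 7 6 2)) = (0 2 6 7 4 1 8 3)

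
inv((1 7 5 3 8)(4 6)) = (1 8 3 5 7)(4 6)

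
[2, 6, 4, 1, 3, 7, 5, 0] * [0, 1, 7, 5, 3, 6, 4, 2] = [7, 4, 3, 1, 5, 2, 6, 0]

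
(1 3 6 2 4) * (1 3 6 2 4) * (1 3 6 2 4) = (1 2 3 4 6)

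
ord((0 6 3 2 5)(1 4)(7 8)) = 10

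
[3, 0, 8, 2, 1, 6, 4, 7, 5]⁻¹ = [1, 4, 3, 0, 6, 8, 5, 7, 2]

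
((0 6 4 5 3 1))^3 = (0 5)(1 4)(3 6)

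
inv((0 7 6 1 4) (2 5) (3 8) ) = (0 4 1 6 7) (2 5) (3 8) 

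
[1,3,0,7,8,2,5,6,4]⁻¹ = [2,0,5,1,8,6,7,3,4]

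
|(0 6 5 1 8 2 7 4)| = 8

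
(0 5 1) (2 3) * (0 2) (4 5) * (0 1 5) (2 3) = (0 4) (1 3) 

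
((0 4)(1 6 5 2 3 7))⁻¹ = (0 4)(1 7 3 2 5 6)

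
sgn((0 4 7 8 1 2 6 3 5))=1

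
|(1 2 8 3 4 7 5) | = 7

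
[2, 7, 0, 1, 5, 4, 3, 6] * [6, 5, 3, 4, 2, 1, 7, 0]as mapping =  [0→3, 1→0, 2→6, 3→5, 4→1, 5→2, 6→4, 7→7]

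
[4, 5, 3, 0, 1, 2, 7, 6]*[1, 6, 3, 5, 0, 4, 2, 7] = [0, 4, 5, 1, 6, 3, 7, 2]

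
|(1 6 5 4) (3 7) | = 4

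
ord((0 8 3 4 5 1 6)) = 7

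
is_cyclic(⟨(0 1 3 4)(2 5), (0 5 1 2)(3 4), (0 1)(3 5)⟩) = no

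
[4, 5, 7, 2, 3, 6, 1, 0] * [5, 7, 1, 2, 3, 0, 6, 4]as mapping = [0→3, 1→0, 2→4, 3→1, 4→2, 5→6, 6→7, 7→5]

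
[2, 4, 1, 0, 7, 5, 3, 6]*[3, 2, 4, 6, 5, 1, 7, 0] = [4, 5, 2, 3, 0, 1, 6, 7]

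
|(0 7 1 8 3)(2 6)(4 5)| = 10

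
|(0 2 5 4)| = 4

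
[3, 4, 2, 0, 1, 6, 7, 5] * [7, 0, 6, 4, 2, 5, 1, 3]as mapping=[0→4, 1→2, 2→6, 3→7, 4→0, 5→1, 6→3, 7→5]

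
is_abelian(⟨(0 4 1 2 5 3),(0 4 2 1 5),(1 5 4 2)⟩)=no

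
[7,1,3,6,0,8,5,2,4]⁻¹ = [4,1,7,2,8,6,3,0,5]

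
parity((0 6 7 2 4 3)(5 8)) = even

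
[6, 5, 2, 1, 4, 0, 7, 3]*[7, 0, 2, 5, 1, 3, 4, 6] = [4, 3, 2, 0, 1, 7, 6, 5]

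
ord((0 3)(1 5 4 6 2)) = 10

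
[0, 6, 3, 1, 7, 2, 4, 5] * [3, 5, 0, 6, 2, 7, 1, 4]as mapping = [0→3, 1→1, 2→6, 3→5, 4→4, 5→0, 6→2, 7→7]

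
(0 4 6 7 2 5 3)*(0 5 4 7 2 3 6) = (0 7 3 5 6 2 4)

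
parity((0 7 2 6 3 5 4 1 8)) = even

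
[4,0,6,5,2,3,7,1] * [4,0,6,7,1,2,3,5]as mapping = [0→1,1→4,2→3,3→2,4→6,5→7,6→5,7→0]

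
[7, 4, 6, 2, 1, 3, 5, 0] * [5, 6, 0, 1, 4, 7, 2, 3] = [3, 4, 2, 0, 6, 1, 7, 5]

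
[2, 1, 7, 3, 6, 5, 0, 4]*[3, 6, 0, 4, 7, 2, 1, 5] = [0, 6, 5, 4, 1, 2, 3, 7]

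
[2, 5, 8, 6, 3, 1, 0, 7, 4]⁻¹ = [6, 5, 0, 4, 8, 1, 3, 7, 2]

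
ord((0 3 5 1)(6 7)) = 4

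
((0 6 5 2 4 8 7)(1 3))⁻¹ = (0 7 8 4 2 5 6)(1 3)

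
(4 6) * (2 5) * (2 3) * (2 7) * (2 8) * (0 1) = (0 1) (2 5 3 7 8) (4 6) 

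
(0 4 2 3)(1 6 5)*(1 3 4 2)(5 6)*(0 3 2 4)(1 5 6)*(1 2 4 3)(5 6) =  (0 3 1 5 4 6 2)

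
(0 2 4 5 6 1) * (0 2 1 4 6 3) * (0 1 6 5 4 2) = (0 6 2 5 3 1) 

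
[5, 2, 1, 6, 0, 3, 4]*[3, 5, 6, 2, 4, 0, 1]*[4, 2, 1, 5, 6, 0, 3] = [4, 3, 0, 2, 5, 1, 6]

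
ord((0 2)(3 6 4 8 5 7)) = 6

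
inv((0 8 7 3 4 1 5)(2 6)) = (0 5 1 4 3 7 8)(2 6)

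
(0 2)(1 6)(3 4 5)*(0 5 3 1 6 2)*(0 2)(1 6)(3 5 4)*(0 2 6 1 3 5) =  (0 6 3 5 1 2 4)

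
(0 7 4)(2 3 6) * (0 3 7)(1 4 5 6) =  (1 4 3)(2 7 5 6)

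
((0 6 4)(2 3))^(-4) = (0 4 6)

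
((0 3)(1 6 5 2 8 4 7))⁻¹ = (0 3)(1 7 4 8 2 5 6)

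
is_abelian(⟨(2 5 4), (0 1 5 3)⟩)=no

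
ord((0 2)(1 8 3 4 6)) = 10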